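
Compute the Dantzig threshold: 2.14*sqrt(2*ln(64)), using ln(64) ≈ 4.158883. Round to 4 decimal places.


ln(64) ≈ 4.158883.
2*ln(n) ≈ 8.317766.
sqrt(2*ln(n)) ≈ sqrt(8.317766) ≈ 2.884054.
threshold ≈ 2.14*2.884054 = 6.17187556 ≈ 6.1719.

6.1719


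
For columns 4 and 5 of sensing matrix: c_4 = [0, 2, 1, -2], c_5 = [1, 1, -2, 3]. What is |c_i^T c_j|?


Inner product: 0*1 + 2*1 + 1*-2 + -2*3
Products: [0, 2, -2, -6]
Sum = -6.
|dot| = 6.

6


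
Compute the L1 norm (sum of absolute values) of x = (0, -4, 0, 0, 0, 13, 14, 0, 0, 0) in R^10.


Non-zero entries: [(1, -4), (5, 13), (6, 14)]
Absolute values: [4, 13, 14]
||x||_1 = sum = 31.

31


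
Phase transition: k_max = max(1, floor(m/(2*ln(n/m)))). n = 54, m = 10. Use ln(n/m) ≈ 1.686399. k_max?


n/m = 54/10 = 27/5.
ln(n/m) ≈ 1.686399.
2*ln(n/m) ≈ 3.372798.
m/(2*ln(n/m)) ≈ 10/3.372798 ≈ 2.9649.
floor = 2.
k_max = max(1, 2) = 2.

2


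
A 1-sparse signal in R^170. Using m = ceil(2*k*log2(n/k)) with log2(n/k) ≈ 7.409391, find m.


log2(n/k) = log2(170/1) ≈ 7.409391.
2*k*log2(n/k) ≈ 2*1*7.409391 = 14.818782.
m = ceil(14.818782) = 15.

15


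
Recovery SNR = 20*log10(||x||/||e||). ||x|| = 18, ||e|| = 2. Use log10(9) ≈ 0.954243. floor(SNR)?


||x||/||e|| = 18/2 = 9.
log10(9) ≈ 0.954243.
20*log10(||x||/||e||) ≈ 20*0.954243 = 19.08486.
floor(19.08486) = 19.

19


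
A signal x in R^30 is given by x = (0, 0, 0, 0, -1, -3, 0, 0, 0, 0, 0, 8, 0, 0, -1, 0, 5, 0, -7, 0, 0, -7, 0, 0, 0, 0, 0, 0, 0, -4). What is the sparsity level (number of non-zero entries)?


Non-zero positions: [4, 5, 11, 14, 16, 18, 21, 29].
Sparsity = 8.

8


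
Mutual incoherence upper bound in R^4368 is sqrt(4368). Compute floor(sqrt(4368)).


66^2 = 4356 <= 4368 < 4489 = 67^2, so 66 <= sqrt(4368) < 67.
floor(sqrt(4368)) = 66.

66


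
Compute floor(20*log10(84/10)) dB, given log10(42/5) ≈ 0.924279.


||x||/||e|| = 84/10 = 42/5.
log10(42/5) ≈ 0.924279.
20*log10(||x||/||e||) ≈ 20*0.924279 = 18.48558.
floor(18.48558) = 18.

18


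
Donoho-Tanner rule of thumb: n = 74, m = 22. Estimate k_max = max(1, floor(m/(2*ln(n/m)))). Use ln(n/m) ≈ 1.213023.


n/m = 74/22 = 37/11.
ln(n/m) ≈ 1.213023.
2*ln(n/m) ≈ 2.426046.
m/(2*ln(n/m)) ≈ 22/2.426046 ≈ 9.0683.
floor = 9.
k_max = max(1, 9) = 9.

9


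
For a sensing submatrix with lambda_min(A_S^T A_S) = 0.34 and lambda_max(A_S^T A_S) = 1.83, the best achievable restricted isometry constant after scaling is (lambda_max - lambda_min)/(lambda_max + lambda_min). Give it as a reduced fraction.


lambda_max - lambda_min = 1.83 - 0.34 = 1.49.
lambda_max + lambda_min = 1.83 + 0.34 = 2.17.
delta = 1.49/2.17 = 149/217.

149/217


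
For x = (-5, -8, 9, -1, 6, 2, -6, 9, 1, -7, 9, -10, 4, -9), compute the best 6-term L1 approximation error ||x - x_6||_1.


Sorted |x_i| descending: [10, 9, 9, 9, 9, 8, 7, 6, 6, 5, 4, 2, 1, 1]
Keep top 6: [10, 9, 9, 9, 9, 8]
Tail entries: [7, 6, 6, 5, 4, 2, 1, 1]
L1 error = sum of tail = 32.

32


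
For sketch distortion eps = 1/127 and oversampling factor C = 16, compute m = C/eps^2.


1/eps = 127.
(1/eps)^2 = 16129.
m = 16*16129 = 258064.

258064


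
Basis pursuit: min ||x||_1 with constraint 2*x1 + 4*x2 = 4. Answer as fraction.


Axis intercepts:
  x1 = 2, x2 = 0: L1 = 2
  x1 = 0, x2 = 1: L1 = 1
x* = (0, 1)
||x*||_1 = 1.

1


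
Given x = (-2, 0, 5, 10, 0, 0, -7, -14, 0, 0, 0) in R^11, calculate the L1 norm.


Non-zero entries: [(0, -2), (2, 5), (3, 10), (6, -7), (7, -14)]
Absolute values: [2, 5, 10, 7, 14]
||x||_1 = sum = 38.

38


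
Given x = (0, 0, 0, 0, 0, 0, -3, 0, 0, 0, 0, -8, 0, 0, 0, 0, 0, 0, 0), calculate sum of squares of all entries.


Non-zero entries: [(6, -3), (11, -8)]
Squares: [9, 64]
||x||_2^2 = sum = 73.

73


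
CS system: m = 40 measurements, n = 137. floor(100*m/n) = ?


100*m/n = 100*40/137 ≈ 29.1971.
floor = 29.

29


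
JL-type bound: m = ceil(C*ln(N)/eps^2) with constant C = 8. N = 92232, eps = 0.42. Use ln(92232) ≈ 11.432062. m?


ln(92232) ≈ 11.432062.
eps^2 = 0.42^2 = 0.1764.
C*ln(N)/eps^2 ≈ 8*11.432062/0.1764 ≈ 518.4609.
m = ceil(518.4609) = 519.

519


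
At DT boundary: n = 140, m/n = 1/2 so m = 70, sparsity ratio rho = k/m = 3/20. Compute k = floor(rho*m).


m = 1/2*140 = 70.
rho = 3/20.
rho*m = 3/20*70 = 10.5.
k = floor(10.5) = 10.

10


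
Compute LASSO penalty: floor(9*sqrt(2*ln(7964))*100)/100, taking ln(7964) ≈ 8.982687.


ln(7964) ≈ 8.982687.
2*ln(n) ≈ 17.965374.
sqrt(2*ln(n)) ≈ sqrt(17.965374) ≈ 4.238558.
lambda ≈ 9*4.238558 = 38.147022.
floor(lambda*100)/100 = 38.14.

38.14


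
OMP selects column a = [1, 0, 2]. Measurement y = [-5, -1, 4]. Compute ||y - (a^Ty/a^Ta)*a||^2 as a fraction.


a^T a = 5.
a^T y = 3.
coeff = 3/5 = 3/5.
||r||^2 = 201/5.

201/5


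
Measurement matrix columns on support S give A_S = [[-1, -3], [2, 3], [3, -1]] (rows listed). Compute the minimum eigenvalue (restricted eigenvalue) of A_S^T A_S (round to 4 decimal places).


A_S^T A_S = [[14, 6], [6, 19]].
trace = 33.
det = 230.
disc = trace^2 - 4*det = 1089 - 4*230 = 169.
sqrt(169) = 13.
lam_min = (33 - 13)/2 = 10 = 10.0000.

10.0000


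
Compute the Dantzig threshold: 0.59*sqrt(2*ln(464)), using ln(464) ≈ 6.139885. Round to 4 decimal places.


ln(464) ≈ 6.139885.
2*ln(n) ≈ 12.27977.
sqrt(2*ln(n)) ≈ sqrt(12.27977) ≈ 3.50425.
threshold ≈ 0.59*3.50425 = 2.0675075 ≈ 2.0675.

2.0675


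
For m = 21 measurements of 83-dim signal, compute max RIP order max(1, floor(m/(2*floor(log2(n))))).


floor(log2(83)) = 6.
2*6 = 12.
m/(2*floor(log2(n))) = 21/12 ≈ 1.75.
floor = 1.
k = max(1, 1) = 1.

1


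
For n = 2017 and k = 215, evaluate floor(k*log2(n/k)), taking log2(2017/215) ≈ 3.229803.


log2(n/k) = log2(2017/215) ≈ 3.229803.
k*log2(n/k) ≈ 215*3.229803 = 694.407645.
floor(694.407645) = 694.

694


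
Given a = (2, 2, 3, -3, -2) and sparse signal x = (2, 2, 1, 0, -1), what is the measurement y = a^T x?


Non-zero terms: ['2*2', '2*2', '3*1', '-2*-1']
Products: [4, 4, 3, 2]
y = sum = 13.

13


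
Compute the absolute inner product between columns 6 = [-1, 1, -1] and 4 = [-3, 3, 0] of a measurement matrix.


Inner product: -1*-3 + 1*3 + -1*0
Products: [3, 3, 0]
Sum = 6.
|dot| = 6.

6


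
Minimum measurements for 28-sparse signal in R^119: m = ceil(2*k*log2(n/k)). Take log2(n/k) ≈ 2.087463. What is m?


log2(n/k) = log2(119/28) ≈ 2.087463.
2*k*log2(n/k) ≈ 2*28*2.087463 = 116.897928.
m = ceil(116.897928) = 117.

117


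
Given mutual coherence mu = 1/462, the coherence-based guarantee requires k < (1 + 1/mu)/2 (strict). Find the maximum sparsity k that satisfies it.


1/mu = 462.
1 + 1/mu = 463.
(1 + 1/mu)/2 = 231.5 is not an integer, so k_max = floor(231.5) = 231.

231


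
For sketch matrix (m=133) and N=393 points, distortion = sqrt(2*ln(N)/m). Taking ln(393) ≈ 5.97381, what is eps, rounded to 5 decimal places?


ln(393) ≈ 5.97381.
2*ln(N)/m ≈ 2*5.97381/133 ≈ 0.08983173.
eps = sqrt(0.08983173) ≈ 0.2997194 ≈ 0.29972.

0.29972


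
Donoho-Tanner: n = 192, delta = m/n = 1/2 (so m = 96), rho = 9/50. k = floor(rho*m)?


m = 1/2*192 = 96.
rho = 9/50.
rho*m = 9/50*96 = 17.28.
k = floor(17.28) = 17.

17


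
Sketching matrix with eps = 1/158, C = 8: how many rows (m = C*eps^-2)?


1/eps = 158.
(1/eps)^2 = 24964.
m = 8*24964 = 199712.

199712


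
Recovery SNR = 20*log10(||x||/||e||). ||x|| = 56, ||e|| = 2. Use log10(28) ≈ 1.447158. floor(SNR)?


||x||/||e|| = 56/2 = 28.
log10(28) ≈ 1.447158.
20*log10(||x||/||e||) ≈ 20*1.447158 = 28.94316.
floor(28.94316) = 28.

28


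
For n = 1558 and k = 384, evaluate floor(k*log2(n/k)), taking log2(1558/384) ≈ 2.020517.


log2(n/k) = log2(1558/384) ≈ 2.020517.
k*log2(n/k) ≈ 384*2.020517 = 775.878528.
floor(775.878528) = 775.

775


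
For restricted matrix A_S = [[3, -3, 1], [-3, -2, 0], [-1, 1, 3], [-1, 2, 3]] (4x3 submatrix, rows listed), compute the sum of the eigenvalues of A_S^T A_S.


Sum of eigenvalues of A_S^T A_S = trace(A_S^T A_S) = sum of squared column norms of A_S.
A_S^T A_S diagonal: [20, 18, 19].
trace = 20 + 18 + 19 = 57.

57


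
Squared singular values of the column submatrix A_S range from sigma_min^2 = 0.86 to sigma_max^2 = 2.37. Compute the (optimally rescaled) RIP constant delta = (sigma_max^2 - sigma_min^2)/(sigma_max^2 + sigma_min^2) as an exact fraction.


lambda_max - lambda_min = 2.37 - 0.86 = 1.51.
lambda_max + lambda_min = 2.37 + 0.86 = 3.23.
delta = 1.51/3.23 = 151/323.

151/323


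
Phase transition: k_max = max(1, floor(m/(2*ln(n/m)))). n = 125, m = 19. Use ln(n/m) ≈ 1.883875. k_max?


n/m = 125/19.
ln(n/m) ≈ 1.883875.
2*ln(n/m) ≈ 3.76775.
m/(2*ln(n/m)) ≈ 19/3.76775 ≈ 5.0428.
floor = 5.
k_max = max(1, 5) = 5.

5


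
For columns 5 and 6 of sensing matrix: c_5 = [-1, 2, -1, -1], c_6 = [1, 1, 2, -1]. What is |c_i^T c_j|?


Inner product: -1*1 + 2*1 + -1*2 + -1*-1
Products: [-1, 2, -2, 1]
Sum = 0.
|dot| = 0.

0


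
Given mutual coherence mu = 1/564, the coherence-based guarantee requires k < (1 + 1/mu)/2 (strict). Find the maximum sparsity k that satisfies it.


1/mu = 564.
1 + 1/mu = 565.
(1 + 1/mu)/2 = 282.5 is not an integer, so k_max = floor(282.5) = 282.

282


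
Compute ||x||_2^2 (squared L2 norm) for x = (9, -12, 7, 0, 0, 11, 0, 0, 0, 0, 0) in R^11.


Non-zero entries: [(0, 9), (1, -12), (2, 7), (5, 11)]
Squares: [81, 144, 49, 121]
||x||_2^2 = sum = 395.

395


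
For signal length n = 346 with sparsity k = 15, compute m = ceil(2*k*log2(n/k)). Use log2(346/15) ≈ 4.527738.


log2(n/k) = log2(346/15) ≈ 4.527738.
2*k*log2(n/k) ≈ 2*15*4.527738 = 135.83214.
m = ceil(135.83214) = 136.

136


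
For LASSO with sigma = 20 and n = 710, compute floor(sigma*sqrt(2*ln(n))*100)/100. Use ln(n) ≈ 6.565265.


ln(710) ≈ 6.565265.
2*ln(n) ≈ 13.13053.
sqrt(2*ln(n)) ≈ sqrt(13.13053) ≈ 3.623607.
lambda ≈ 20*3.623607 = 72.47214.
floor(lambda*100)/100 = 72.47.

72.47


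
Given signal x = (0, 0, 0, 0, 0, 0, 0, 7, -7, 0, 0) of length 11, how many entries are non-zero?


Non-zero positions: [7, 8].
Sparsity = 2.

2


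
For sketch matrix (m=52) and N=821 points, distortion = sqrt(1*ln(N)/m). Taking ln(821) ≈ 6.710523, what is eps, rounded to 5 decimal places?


ln(821) ≈ 6.710523.
1*ln(N)/m ≈ 1*6.710523/52 ≈ 0.12904852.
eps = sqrt(0.12904852) ≈ 0.3592332 ≈ 0.35923.

0.35923


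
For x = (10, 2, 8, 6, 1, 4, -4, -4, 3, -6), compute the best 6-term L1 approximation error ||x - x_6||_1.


Sorted |x_i| descending: [10, 8, 6, 6, 4, 4, 4, 3, 2, 1]
Keep top 6: [10, 8, 6, 6, 4, 4]
Tail entries: [4, 3, 2, 1]
L1 error = sum of tail = 10.

10


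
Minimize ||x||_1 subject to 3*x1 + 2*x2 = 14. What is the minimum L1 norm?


Axis intercepts:
  x1 = 14/3, x2 = 0: L1 = 14/3
  x1 = 0, x2 = 7: L1 = 7
x* = (14/3, 0)
||x*||_1 = 14/3.

14/3


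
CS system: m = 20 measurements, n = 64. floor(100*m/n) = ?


100*m/n = 100*20/64 ≈ 31.25.
floor = 31.

31


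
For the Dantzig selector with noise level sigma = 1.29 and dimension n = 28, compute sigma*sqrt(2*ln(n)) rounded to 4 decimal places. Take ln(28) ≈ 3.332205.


ln(28) ≈ 3.332205.
2*ln(n) ≈ 6.66441.
sqrt(2*ln(n)) ≈ sqrt(6.66441) ≈ 2.581552.
threshold ≈ 1.29*2.581552 = 3.33020208 ≈ 3.3302.

3.3302


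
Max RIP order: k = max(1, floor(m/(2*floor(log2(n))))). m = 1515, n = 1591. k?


floor(log2(1591)) = 10.
2*10 = 20.
m/(2*floor(log2(n))) = 1515/20 ≈ 75.75.
floor = 75.
k = max(1, 75) = 75.

75


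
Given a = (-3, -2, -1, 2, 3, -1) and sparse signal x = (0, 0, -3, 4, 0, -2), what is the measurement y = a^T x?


Non-zero terms: ['-1*-3', '2*4', '-1*-2']
Products: [3, 8, 2]
y = sum = 13.

13


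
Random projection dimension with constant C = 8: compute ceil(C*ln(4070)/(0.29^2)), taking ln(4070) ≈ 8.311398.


ln(4070) ≈ 8.311398.
eps^2 = 0.29^2 = 0.0841.
C*ln(N)/eps^2 ≈ 8*8.311398/0.0841 ≈ 790.6205.
m = ceil(790.6205) = 791.

791


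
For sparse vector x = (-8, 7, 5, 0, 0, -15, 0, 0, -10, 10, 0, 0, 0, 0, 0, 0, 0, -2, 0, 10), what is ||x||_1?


Non-zero entries: [(0, -8), (1, 7), (2, 5), (5, -15), (8, -10), (9, 10), (17, -2), (19, 10)]
Absolute values: [8, 7, 5, 15, 10, 10, 2, 10]
||x||_1 = sum = 67.

67


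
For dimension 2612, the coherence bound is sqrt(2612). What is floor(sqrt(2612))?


51^2 = 2601 <= 2612 < 2704 = 52^2, so 51 <= sqrt(2612) < 52.
floor(sqrt(2612)) = 51.

51


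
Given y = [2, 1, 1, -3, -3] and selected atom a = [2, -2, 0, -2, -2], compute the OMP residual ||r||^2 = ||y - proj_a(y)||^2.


a^T a = 16.
a^T y = 14.
coeff = 14/16 = 7/8.
||r||^2 = 47/4.

47/4


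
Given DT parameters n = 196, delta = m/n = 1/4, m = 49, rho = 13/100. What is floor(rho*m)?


m = 1/4*196 = 49.
rho = 13/100.
rho*m = 13/100*49 = 6.37.
k = floor(6.37) = 6.

6


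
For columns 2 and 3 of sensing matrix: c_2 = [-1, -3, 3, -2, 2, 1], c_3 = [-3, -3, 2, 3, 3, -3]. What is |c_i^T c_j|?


Inner product: -1*-3 + -3*-3 + 3*2 + -2*3 + 2*3 + 1*-3
Products: [3, 9, 6, -6, 6, -3]
Sum = 15.
|dot| = 15.

15


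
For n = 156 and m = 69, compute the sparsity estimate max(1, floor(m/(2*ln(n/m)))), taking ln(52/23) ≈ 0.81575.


n/m = 156/69 = 52/23.
ln(n/m) ≈ 0.81575.
2*ln(n/m) ≈ 1.6315.
m/(2*ln(n/m)) ≈ 69/1.6315 ≈ 42.2924.
floor = 42.
k_max = max(1, 42) = 42.

42


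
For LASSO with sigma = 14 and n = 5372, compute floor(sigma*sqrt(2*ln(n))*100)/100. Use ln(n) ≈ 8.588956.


ln(5372) ≈ 8.588956.
2*ln(n) ≈ 17.177912.
sqrt(2*ln(n)) ≈ sqrt(17.177912) ≈ 4.144624.
lambda ≈ 14*4.144624 = 58.024736.
floor(lambda*100)/100 = 58.02.

58.02


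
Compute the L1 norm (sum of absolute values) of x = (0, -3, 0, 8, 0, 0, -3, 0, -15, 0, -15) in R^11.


Non-zero entries: [(1, -3), (3, 8), (6, -3), (8, -15), (10, -15)]
Absolute values: [3, 8, 3, 15, 15]
||x||_1 = sum = 44.

44


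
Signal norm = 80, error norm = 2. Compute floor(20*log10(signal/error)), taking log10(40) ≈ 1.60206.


||x||/||e|| = 80/2 = 40.
log10(40) ≈ 1.60206.
20*log10(||x||/||e||) ≈ 20*1.60206 = 32.0412.
floor(32.0412) = 32.

32


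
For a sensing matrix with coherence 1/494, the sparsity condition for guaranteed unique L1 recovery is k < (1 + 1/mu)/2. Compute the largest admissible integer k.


1/mu = 494.
1 + 1/mu = 495.
(1 + 1/mu)/2 = 247.5 is not an integer, so k_max = floor(247.5) = 247.

247


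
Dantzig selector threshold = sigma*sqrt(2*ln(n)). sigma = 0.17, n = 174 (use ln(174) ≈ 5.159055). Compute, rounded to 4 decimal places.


ln(174) ≈ 5.159055.
2*ln(n) ≈ 10.31811.
sqrt(2*ln(n)) ≈ sqrt(10.31811) ≈ 3.212182.
threshold ≈ 0.17*3.212182 = 0.54607094 ≈ 0.5461.

0.5461


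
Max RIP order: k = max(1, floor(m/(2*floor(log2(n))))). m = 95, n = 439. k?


floor(log2(439)) = 8.
2*8 = 16.
m/(2*floor(log2(n))) = 95/16 ≈ 5.9375.
floor = 5.
k = max(1, 5) = 5.

5


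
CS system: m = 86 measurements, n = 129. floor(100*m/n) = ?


100*m/n = 100*86/129 ≈ 66.6667.
floor = 66.

66


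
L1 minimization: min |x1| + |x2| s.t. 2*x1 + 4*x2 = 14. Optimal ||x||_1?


Axis intercepts:
  x1 = 7, x2 = 0: L1 = 7
  x1 = 0, x2 = 7/2: L1 = 7/2
x* = (0, 7/2)
||x*||_1 = 7/2.

7/2


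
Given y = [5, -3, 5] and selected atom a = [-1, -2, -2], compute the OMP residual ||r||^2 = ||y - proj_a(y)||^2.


a^T a = 9.
a^T y = -9.
coeff = -9/9 = -1.
||r||^2 = 50.

50


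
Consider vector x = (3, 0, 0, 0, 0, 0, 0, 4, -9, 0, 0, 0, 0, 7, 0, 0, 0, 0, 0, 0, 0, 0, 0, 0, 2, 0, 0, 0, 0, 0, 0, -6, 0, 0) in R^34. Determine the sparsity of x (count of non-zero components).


Non-zero positions: [0, 7, 8, 13, 24, 31].
Sparsity = 6.

6


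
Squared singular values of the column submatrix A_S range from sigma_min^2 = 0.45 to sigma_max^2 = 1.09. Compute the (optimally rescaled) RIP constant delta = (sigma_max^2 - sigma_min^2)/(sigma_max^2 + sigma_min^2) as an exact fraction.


lambda_max - lambda_min = 1.09 - 0.45 = 0.64.
lambda_max + lambda_min = 1.09 + 0.45 = 1.54.
delta = 0.64/1.54 = 64/154 = 32/77.

32/77


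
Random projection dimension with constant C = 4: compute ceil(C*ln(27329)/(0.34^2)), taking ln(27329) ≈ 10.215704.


ln(27329) ≈ 10.215704.
eps^2 = 0.34^2 = 0.1156.
C*ln(N)/eps^2 ≈ 4*10.215704/0.1156 ≈ 353.4846.
m = ceil(353.4846) = 354.

354


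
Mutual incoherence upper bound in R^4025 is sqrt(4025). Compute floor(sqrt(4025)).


63^2 = 3969 <= 4025 < 4096 = 64^2, so 63 <= sqrt(4025) < 64.
floor(sqrt(4025)) = 63.

63


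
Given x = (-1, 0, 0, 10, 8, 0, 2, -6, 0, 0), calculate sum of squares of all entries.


Non-zero entries: [(0, -1), (3, 10), (4, 8), (6, 2), (7, -6)]
Squares: [1, 100, 64, 4, 36]
||x||_2^2 = sum = 205.

205


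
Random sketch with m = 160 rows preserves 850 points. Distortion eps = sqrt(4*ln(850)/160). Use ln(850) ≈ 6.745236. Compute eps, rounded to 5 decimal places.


ln(850) ≈ 6.745236.
4*ln(N)/m ≈ 4*6.745236/160 ≈ 0.1686309.
eps = sqrt(0.1686309) ≈ 0.4106469 ≈ 0.41065.

0.41065


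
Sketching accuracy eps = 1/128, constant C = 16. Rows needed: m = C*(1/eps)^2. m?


1/eps = 128.
(1/eps)^2 = 16384.
m = 16*16384 = 262144.

262144


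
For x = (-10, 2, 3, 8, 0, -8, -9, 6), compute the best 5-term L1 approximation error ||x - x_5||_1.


Sorted |x_i| descending: [10, 9, 8, 8, 6, 3, 2, 0]
Keep top 5: [10, 9, 8, 8, 6]
Tail entries: [3, 2, 0]
L1 error = sum of tail = 5.

5


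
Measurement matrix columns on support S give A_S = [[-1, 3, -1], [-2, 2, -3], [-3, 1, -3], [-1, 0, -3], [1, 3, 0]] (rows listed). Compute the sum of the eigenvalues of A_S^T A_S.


Sum of eigenvalues of A_S^T A_S = trace(A_S^T A_S) = sum of squared column norms of A_S.
A_S^T A_S diagonal: [16, 23, 28].
trace = 16 + 23 + 28 = 67.

67


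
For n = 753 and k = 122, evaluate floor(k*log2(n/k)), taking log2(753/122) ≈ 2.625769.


log2(n/k) = log2(753/122) ≈ 2.625769.
k*log2(n/k) ≈ 122*2.625769 = 320.343818.
floor(320.343818) = 320.

320


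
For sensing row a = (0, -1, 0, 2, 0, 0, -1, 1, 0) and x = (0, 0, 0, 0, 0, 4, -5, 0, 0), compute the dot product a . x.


Non-zero terms: ['0*4', '-1*-5']
Products: [0, 5]
y = sum = 5.

5


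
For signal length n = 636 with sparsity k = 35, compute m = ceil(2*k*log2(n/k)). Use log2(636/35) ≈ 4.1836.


log2(n/k) = log2(636/35) ≈ 4.1836.
2*k*log2(n/k) ≈ 2*35*4.1836 = 292.852.
m = ceil(292.852) = 293.

293


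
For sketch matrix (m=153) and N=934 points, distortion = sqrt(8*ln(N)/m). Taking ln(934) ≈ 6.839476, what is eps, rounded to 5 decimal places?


ln(934) ≈ 6.839476.
8*ln(N)/m ≈ 8*6.839476/153 ≈ 0.35761966.
eps = sqrt(0.35761966) ≈ 0.5980131 ≈ 0.59801.

0.59801


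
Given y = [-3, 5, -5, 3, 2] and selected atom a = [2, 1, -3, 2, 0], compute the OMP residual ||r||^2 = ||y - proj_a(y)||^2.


a^T a = 18.
a^T y = 20.
coeff = 20/18 = 10/9.
||r||^2 = 448/9.

448/9


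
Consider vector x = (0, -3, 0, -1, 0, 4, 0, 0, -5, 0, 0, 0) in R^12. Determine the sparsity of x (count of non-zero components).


Non-zero positions: [1, 3, 5, 8].
Sparsity = 4.

4


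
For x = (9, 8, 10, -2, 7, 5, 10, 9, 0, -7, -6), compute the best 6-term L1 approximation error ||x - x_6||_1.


Sorted |x_i| descending: [10, 10, 9, 9, 8, 7, 7, 6, 5, 2, 0]
Keep top 6: [10, 10, 9, 9, 8, 7]
Tail entries: [7, 6, 5, 2, 0]
L1 error = sum of tail = 20.

20


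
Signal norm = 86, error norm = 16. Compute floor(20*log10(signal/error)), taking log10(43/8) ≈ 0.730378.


||x||/||e|| = 86/16 = 43/8.
log10(43/8) ≈ 0.730378.
20*log10(||x||/||e||) ≈ 20*0.730378 = 14.60756.
floor(14.60756) = 14.

14


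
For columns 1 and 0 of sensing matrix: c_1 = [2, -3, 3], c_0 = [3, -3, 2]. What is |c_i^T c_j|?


Inner product: 2*3 + -3*-3 + 3*2
Products: [6, 9, 6]
Sum = 21.
|dot| = 21.

21


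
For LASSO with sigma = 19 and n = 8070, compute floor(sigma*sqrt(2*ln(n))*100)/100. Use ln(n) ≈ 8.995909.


ln(8070) ≈ 8.995909.
2*ln(n) ≈ 17.991818.
sqrt(2*ln(n)) ≈ sqrt(17.991818) ≈ 4.241676.
lambda ≈ 19*4.241676 = 80.591844.
floor(lambda*100)/100 = 80.59.

80.59


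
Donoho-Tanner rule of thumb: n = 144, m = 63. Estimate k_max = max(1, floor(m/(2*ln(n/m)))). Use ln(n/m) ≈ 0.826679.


n/m = 144/63 = 16/7.
ln(n/m) ≈ 0.826679.
2*ln(n/m) ≈ 1.653358.
m/(2*ln(n/m)) ≈ 63/1.653358 ≈ 38.1043.
floor = 38.
k_max = max(1, 38) = 38.

38


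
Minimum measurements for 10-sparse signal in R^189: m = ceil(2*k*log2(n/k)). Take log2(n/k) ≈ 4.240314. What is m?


log2(n/k) = log2(189/10) ≈ 4.240314.
2*k*log2(n/k) ≈ 2*10*4.240314 = 84.80628.
m = ceil(84.80628) = 85.

85


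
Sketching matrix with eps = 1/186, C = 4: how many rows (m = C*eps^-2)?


1/eps = 186.
(1/eps)^2 = 34596.
m = 4*34596 = 138384.

138384


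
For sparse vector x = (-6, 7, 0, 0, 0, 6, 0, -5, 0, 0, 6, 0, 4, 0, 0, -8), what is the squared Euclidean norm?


Non-zero entries: [(0, -6), (1, 7), (5, 6), (7, -5), (10, 6), (12, 4), (15, -8)]
Squares: [36, 49, 36, 25, 36, 16, 64]
||x||_2^2 = sum = 262.

262


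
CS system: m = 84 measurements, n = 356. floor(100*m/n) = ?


100*m/n = 100*84/356 ≈ 23.5955.
floor = 23.

23


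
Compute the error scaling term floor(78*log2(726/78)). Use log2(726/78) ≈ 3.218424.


log2(n/k) = log2(726/78) ≈ 3.218424.
k*log2(n/k) ≈ 78*3.218424 = 251.037072.
floor(251.037072) = 251.

251


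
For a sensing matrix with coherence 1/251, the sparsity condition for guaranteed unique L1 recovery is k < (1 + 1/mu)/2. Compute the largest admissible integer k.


1/mu = 251.
1 + 1/mu = 252.
(1 + 1/mu)/2 = 126 is an integer and the inequality is strict, so k_max = 126 - 1 = 125.

125


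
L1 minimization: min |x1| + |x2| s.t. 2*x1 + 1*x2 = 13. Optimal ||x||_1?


Axis intercepts:
  x1 = 13/2, x2 = 0: L1 = 13/2
  x1 = 0, x2 = 13: L1 = 13
x* = (13/2, 0)
||x*||_1 = 13/2.

13/2


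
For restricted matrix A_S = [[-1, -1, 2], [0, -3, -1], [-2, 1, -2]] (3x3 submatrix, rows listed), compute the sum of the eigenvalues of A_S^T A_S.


Sum of eigenvalues of A_S^T A_S = trace(A_S^T A_S) = sum of squared column norms of A_S.
A_S^T A_S diagonal: [5, 11, 9].
trace = 5 + 11 + 9 = 25.

25


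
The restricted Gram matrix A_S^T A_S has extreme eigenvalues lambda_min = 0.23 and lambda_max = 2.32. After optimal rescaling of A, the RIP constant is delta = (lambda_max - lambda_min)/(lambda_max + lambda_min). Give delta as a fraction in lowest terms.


lambda_max - lambda_min = 2.32 - 0.23 = 2.09.
lambda_max + lambda_min = 2.32 + 0.23 = 2.55.
delta = 2.09/2.55 = 209/255.

209/255


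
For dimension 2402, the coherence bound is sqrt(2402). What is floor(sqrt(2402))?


49^2 = 2401 <= 2402 < 2500 = 50^2, so 49 <= sqrt(2402) < 50.
floor(sqrt(2402)) = 49.

49


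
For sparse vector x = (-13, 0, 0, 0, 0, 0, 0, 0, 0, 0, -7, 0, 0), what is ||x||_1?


Non-zero entries: [(0, -13), (10, -7)]
Absolute values: [13, 7]
||x||_1 = sum = 20.

20


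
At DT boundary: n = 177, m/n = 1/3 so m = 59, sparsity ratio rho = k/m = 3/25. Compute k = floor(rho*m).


m = 1/3*177 = 59.
rho = 3/25.
rho*m = 3/25*59 = 7.08.
k = floor(7.08) = 7.

7


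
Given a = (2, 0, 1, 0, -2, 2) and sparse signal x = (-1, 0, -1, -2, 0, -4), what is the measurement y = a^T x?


Non-zero terms: ['2*-1', '1*-1', '0*-2', '2*-4']
Products: [-2, -1, 0, -8]
y = sum = -11.

-11


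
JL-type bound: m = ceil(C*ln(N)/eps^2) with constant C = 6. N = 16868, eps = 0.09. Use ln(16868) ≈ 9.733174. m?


ln(16868) ≈ 9.733174.
eps^2 = 0.09^2 = 0.0081.
C*ln(N)/eps^2 ≈ 6*9.733174/0.0081 ≈ 7209.7585.
m = ceil(7209.7585) = 7210.

7210


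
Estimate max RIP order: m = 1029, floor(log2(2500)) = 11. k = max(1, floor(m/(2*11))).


floor(log2(2500)) = 11.
2*11 = 22.
m/(2*floor(log2(n))) = 1029/22 ≈ 46.7727.
floor = 46.
k = max(1, 46) = 46.

46


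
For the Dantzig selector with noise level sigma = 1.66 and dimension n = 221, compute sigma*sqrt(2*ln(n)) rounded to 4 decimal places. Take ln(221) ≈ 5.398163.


ln(221) ≈ 5.398163.
2*ln(n) ≈ 10.796326.
sqrt(2*ln(n)) ≈ sqrt(10.796326) ≈ 3.285776.
threshold ≈ 1.66*3.285776 = 5.45438816 ≈ 5.4544.

5.4544


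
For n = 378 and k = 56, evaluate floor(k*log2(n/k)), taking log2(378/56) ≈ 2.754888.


log2(n/k) = log2(378/56) ≈ 2.754888.
k*log2(n/k) ≈ 56*2.754888 = 154.273728.
floor(154.273728) = 154.

154


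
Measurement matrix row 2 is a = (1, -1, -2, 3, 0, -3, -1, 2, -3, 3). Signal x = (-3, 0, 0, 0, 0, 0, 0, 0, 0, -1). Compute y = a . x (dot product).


Non-zero terms: ['1*-3', '3*-1']
Products: [-3, -3]
y = sum = -6.

-6


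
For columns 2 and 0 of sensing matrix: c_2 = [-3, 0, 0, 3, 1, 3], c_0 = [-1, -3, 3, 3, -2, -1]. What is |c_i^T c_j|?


Inner product: -3*-1 + 0*-3 + 0*3 + 3*3 + 1*-2 + 3*-1
Products: [3, 0, 0, 9, -2, -3]
Sum = 7.
|dot| = 7.

7


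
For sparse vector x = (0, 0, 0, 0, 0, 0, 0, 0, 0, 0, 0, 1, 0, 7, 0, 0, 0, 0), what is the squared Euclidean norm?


Non-zero entries: [(11, 1), (13, 7)]
Squares: [1, 49]
||x||_2^2 = sum = 50.

50


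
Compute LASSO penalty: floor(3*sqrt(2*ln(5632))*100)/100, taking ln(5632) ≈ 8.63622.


ln(5632) ≈ 8.63622.
2*ln(n) ≈ 17.27244.
sqrt(2*ln(n)) ≈ sqrt(17.27244) ≈ 4.156013.
lambda ≈ 3*4.156013 = 12.468039.
floor(lambda*100)/100 = 12.46.

12.46


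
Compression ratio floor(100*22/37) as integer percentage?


100*m/n = 100*22/37 ≈ 59.4595.
floor = 59.

59


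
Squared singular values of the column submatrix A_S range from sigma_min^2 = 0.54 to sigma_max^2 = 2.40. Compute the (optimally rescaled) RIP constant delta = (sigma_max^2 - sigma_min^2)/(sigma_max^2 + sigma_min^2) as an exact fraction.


lambda_max - lambda_min = 2.40 - 0.54 = 1.86.
lambda_max + lambda_min = 2.40 + 0.54 = 2.94.
delta = 1.86/2.94 = 186/294 = 31/49.

31/49


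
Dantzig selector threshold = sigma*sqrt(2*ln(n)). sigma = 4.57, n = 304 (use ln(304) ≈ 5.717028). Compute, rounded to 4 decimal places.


ln(304) ≈ 5.717028.
2*ln(n) ≈ 11.434056.
sqrt(2*ln(n)) ≈ sqrt(11.434056) ≈ 3.381428.
threshold ≈ 4.57*3.381428 = 15.45312596 ≈ 15.4531.

15.4531


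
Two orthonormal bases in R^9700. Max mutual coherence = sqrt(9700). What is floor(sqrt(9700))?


98^2 = 9604 <= 9700 < 9801 = 99^2, so 98 <= sqrt(9700) < 99.
floor(sqrt(9700)) = 98.

98


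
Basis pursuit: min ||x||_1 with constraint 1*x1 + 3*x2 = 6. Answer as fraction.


Axis intercepts:
  x1 = 6, x2 = 0: L1 = 6
  x1 = 0, x2 = 2: L1 = 2
x* = (0, 2)
||x*||_1 = 2.

2


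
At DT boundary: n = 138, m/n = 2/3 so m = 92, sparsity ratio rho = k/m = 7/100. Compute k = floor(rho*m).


m = 2/3*138 = 92.
rho = 7/100.
rho*m = 7/100*92 = 6.44.
k = floor(6.44) = 6.

6


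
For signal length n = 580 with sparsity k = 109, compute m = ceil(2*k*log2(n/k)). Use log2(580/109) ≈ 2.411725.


log2(n/k) = log2(580/109) ≈ 2.411725.
2*k*log2(n/k) ≈ 2*109*2.411725 = 525.75605.
m = ceil(525.75605) = 526.

526


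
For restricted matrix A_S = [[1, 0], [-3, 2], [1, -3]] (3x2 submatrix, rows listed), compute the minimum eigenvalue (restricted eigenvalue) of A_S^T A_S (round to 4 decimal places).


A_S^T A_S = [[11, -9], [-9, 13]].
trace = 24.
det = 62.
disc = trace^2 - 4*det = 576 - 4*62 = 328.
sqrt(328) ≈ 18.110770.
lam_min = (24 - sqrt(328))/2 ≈ (24 - 18.110770)/2 = 2.944615 ≈ 2.9446.

2.9446


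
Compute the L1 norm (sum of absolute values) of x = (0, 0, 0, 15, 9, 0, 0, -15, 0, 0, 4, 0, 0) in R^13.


Non-zero entries: [(3, 15), (4, 9), (7, -15), (10, 4)]
Absolute values: [15, 9, 15, 4]
||x||_1 = sum = 43.

43


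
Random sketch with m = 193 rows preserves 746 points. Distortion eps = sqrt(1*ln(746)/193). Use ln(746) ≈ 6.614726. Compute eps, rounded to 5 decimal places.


ln(746) ≈ 6.614726.
1*ln(N)/m ≈ 1*6.614726/193 ≈ 0.03427319.
eps = sqrt(0.03427319) ≈ 0.1851302 ≈ 0.18513.

0.18513


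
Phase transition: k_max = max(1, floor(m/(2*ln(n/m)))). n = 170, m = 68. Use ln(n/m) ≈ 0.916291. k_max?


n/m = 170/68 = 5/2.
ln(n/m) ≈ 0.916291.
2*ln(n/m) ≈ 1.832582.
m/(2*ln(n/m)) ≈ 68/1.832582 ≈ 37.1061.
floor = 37.
k_max = max(1, 37) = 37.

37


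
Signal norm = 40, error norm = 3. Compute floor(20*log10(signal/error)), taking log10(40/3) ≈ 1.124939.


||x||/||e|| = 40/3.
log10(40/3) ≈ 1.124939.
20*log10(||x||/||e||) ≈ 20*1.124939 = 22.49878.
floor(22.49878) = 22.

22


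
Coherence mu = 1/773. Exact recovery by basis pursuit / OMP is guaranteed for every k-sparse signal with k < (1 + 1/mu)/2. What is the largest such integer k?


1/mu = 773.
1 + 1/mu = 774.
(1 + 1/mu)/2 = 387 is an integer and the inequality is strict, so k_max = 387 - 1 = 386.

386


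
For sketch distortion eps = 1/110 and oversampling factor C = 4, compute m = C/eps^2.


1/eps = 110.
(1/eps)^2 = 12100.
m = 4*12100 = 48400.

48400


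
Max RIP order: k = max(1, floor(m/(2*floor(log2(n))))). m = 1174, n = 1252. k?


floor(log2(1252)) = 10.
2*10 = 20.
m/(2*floor(log2(n))) = 1174/20 ≈ 58.7.
floor = 58.
k = max(1, 58) = 58.

58


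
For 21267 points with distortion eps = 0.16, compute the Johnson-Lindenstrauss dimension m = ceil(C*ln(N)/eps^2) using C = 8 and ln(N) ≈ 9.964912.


ln(21267) ≈ 9.964912.
eps^2 = 0.16^2 = 0.0256.
C*ln(N)/eps^2 ≈ 8*9.964912/0.0256 ≈ 3114.035.
m = ceil(3114.035) = 3115.

3115


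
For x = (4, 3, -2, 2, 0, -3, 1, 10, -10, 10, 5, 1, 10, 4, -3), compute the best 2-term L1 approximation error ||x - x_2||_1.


Sorted |x_i| descending: [10, 10, 10, 10, 5, 4, 4, 3, 3, 3, 2, 2, 1, 1, 0]
Keep top 2: [10, 10]
Tail entries: [10, 10, 5, 4, 4, 3, 3, 3, 2, 2, 1, 1, 0]
L1 error = sum of tail = 48.

48


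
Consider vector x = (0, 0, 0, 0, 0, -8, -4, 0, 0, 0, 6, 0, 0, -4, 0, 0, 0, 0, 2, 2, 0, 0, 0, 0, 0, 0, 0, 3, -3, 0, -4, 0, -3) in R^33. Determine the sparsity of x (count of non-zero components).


Non-zero positions: [5, 6, 10, 13, 18, 19, 27, 28, 30, 32].
Sparsity = 10.

10


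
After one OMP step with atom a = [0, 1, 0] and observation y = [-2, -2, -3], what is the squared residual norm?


a^T a = 1.
a^T y = -2.
coeff = -2/1 = -2.
||r||^2 = 13.

13


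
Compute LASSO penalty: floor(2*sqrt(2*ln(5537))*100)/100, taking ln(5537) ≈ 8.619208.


ln(5537) ≈ 8.619208.
2*ln(n) ≈ 17.238416.
sqrt(2*ln(n)) ≈ sqrt(17.238416) ≈ 4.151917.
lambda ≈ 2*4.151917 = 8.303834.
floor(lambda*100)/100 = 8.30.

8.30


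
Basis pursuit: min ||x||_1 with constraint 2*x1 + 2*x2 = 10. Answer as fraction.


Axis intercepts:
  x1 = 5, x2 = 0: L1 = 5
  x1 = 0, x2 = 5: L1 = 5
x* = (5, 0)
||x*||_1 = 5.

5


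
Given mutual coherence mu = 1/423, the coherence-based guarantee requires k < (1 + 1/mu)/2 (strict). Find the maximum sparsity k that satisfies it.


1/mu = 423.
1 + 1/mu = 424.
(1 + 1/mu)/2 = 212 is an integer and the inequality is strict, so k_max = 212 - 1 = 211.

211


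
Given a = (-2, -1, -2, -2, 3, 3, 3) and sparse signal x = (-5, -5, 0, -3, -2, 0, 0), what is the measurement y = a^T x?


Non-zero terms: ['-2*-5', '-1*-5', '-2*-3', '3*-2']
Products: [10, 5, 6, -6]
y = sum = 15.

15


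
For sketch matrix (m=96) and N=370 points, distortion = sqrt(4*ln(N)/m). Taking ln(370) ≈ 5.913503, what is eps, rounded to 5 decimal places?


ln(370) ≈ 5.913503.
4*ln(N)/m ≈ 4*5.913503/96 ≈ 0.24639596.
eps = sqrt(0.24639596) ≈ 0.4963829 ≈ 0.49638.

0.49638


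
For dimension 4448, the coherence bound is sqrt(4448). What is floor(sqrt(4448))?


66^2 = 4356 <= 4448 < 4489 = 67^2, so 66 <= sqrt(4448) < 67.
floor(sqrt(4448)) = 66.

66


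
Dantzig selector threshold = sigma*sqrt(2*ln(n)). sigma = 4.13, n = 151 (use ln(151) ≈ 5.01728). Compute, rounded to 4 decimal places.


ln(151) ≈ 5.01728.
2*ln(n) ≈ 10.03456.
sqrt(2*ln(n)) ≈ sqrt(10.03456) ≈ 3.167737.
threshold ≈ 4.13*3.167737 = 13.08275381 ≈ 13.0828.

13.0828


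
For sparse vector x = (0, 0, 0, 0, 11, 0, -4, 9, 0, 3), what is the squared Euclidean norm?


Non-zero entries: [(4, 11), (6, -4), (7, 9), (9, 3)]
Squares: [121, 16, 81, 9]
||x||_2^2 = sum = 227.

227


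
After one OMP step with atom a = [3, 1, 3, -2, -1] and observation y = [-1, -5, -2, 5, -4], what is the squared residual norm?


a^T a = 24.
a^T y = -20.
coeff = -20/24 = -5/6.
||r||^2 = 163/3.

163/3


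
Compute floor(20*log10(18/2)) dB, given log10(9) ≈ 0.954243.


||x||/||e|| = 18/2 = 9.
log10(9) ≈ 0.954243.
20*log10(||x||/||e||) ≈ 20*0.954243 = 19.08486.
floor(19.08486) = 19.

19


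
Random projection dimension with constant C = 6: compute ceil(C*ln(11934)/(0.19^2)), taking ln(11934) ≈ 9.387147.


ln(11934) ≈ 9.387147.
eps^2 = 0.19^2 = 0.0361.
C*ln(N)/eps^2 ≈ 6*9.387147/0.0361 ≈ 1560.1906.
m = ceil(1560.1906) = 1561.

1561


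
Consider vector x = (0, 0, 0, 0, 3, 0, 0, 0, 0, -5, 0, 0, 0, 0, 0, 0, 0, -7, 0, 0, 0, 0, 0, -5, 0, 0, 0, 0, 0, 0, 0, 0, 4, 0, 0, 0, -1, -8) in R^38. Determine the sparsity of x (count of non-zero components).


Non-zero positions: [4, 9, 17, 23, 32, 36, 37].
Sparsity = 7.

7


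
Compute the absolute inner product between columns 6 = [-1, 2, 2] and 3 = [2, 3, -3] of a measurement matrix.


Inner product: -1*2 + 2*3 + 2*-3
Products: [-2, 6, -6]
Sum = -2.
|dot| = 2.

2


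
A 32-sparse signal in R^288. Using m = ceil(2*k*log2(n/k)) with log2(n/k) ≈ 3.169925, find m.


log2(n/k) = log2(288/32) ≈ 3.169925.
2*k*log2(n/k) ≈ 2*32*3.169925 = 202.8752.
m = ceil(202.8752) = 203.

203


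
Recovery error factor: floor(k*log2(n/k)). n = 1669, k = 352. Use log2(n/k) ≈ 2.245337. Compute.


log2(n/k) = log2(1669/352) ≈ 2.245337.
k*log2(n/k) ≈ 352*2.245337 = 790.358624.
floor(790.358624) = 790.

790


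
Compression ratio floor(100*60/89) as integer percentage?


100*m/n = 100*60/89 ≈ 67.4157.
floor = 67.

67


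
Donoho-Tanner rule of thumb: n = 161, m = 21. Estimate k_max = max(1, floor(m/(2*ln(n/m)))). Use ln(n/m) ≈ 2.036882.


n/m = 161/21 = 23/3.
ln(n/m) ≈ 2.036882.
2*ln(n/m) ≈ 4.073764.
m/(2*ln(n/m)) ≈ 21/4.073764 ≈ 5.1549.
floor = 5.
k_max = max(1, 5) = 5.

5


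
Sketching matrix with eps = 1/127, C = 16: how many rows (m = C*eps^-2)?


1/eps = 127.
(1/eps)^2 = 16129.
m = 16*16129 = 258064.

258064


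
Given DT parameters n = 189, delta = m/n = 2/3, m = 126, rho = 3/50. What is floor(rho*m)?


m = 2/3*189 = 126.
rho = 3/50.
rho*m = 3/50*126 = 7.56.
k = floor(7.56) = 7.

7


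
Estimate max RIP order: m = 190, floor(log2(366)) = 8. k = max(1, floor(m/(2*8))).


floor(log2(366)) = 8.
2*8 = 16.
m/(2*floor(log2(n))) = 190/16 ≈ 11.875.
floor = 11.
k = max(1, 11) = 11.

11


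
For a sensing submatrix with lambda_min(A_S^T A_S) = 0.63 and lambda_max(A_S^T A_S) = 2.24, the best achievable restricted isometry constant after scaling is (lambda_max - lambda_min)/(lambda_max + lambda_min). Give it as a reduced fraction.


lambda_max - lambda_min = 2.24 - 0.63 = 1.61.
lambda_max + lambda_min = 2.24 + 0.63 = 2.87.
delta = 1.61/2.87 = 161/287 = 23/41.

23/41


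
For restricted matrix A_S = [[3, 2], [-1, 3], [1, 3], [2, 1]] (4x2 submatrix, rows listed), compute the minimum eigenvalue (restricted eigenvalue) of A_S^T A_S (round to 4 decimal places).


A_S^T A_S = [[15, 8], [8, 23]].
trace = 38.
det = 281.
disc = trace^2 - 4*det = 1444 - 4*281 = 320.
sqrt(320) ≈ 17.888544.
lam_min = (38 - sqrt(320))/2 ≈ (38 - 17.888544)/2 = 10.055728 ≈ 10.0557.

10.0557


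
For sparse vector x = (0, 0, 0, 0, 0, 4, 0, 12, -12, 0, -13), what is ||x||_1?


Non-zero entries: [(5, 4), (7, 12), (8, -12), (10, -13)]
Absolute values: [4, 12, 12, 13]
||x||_1 = sum = 41.

41


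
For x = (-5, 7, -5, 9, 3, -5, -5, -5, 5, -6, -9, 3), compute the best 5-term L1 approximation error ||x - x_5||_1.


Sorted |x_i| descending: [9, 9, 7, 6, 5, 5, 5, 5, 5, 5, 3, 3]
Keep top 5: [9, 9, 7, 6, 5]
Tail entries: [5, 5, 5, 5, 5, 3, 3]
L1 error = sum of tail = 31.

31


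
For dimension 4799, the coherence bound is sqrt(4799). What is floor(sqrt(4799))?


69^2 = 4761 <= 4799 < 4900 = 70^2, so 69 <= sqrt(4799) < 70.
floor(sqrt(4799)) = 69.

69


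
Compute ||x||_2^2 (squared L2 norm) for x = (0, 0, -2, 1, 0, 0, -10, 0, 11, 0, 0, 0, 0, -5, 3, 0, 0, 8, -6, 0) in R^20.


Non-zero entries: [(2, -2), (3, 1), (6, -10), (8, 11), (13, -5), (14, 3), (17, 8), (18, -6)]
Squares: [4, 1, 100, 121, 25, 9, 64, 36]
||x||_2^2 = sum = 360.

360


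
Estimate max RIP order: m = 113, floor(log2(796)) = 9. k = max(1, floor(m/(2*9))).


floor(log2(796)) = 9.
2*9 = 18.
m/(2*floor(log2(n))) = 113/18 ≈ 6.2778.
floor = 6.
k = max(1, 6) = 6.

6


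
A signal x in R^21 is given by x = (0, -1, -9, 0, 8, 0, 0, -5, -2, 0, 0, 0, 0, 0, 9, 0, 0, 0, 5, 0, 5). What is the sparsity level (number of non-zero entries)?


Non-zero positions: [1, 2, 4, 7, 8, 14, 18, 20].
Sparsity = 8.

8


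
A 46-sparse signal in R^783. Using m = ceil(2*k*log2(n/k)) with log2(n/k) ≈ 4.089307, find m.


log2(n/k) = log2(783/46) ≈ 4.089307.
2*k*log2(n/k) ≈ 2*46*4.089307 = 376.216244.
m = ceil(376.216244) = 377.

377


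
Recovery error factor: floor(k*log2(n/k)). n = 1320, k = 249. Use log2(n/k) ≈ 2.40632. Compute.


log2(n/k) = log2(1320/249) ≈ 2.40632.
k*log2(n/k) ≈ 249*2.40632 = 599.17368.
floor(599.17368) = 599.

599


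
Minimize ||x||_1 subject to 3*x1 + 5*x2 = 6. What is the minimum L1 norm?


Axis intercepts:
  x1 = 2, x2 = 0: L1 = 2
  x1 = 0, x2 = 6/5: L1 = 6/5
x* = (0, 6/5)
||x*||_1 = 6/5.

6/5


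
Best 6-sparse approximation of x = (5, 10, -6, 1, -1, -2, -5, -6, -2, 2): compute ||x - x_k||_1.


Sorted |x_i| descending: [10, 6, 6, 5, 5, 2, 2, 2, 1, 1]
Keep top 6: [10, 6, 6, 5, 5, 2]
Tail entries: [2, 2, 1, 1]
L1 error = sum of tail = 6.

6


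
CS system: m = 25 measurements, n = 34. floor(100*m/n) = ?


100*m/n = 100*25/34 ≈ 73.5294.
floor = 73.

73


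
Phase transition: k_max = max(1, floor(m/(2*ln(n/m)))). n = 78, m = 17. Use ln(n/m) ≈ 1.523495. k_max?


n/m = 78/17.
ln(n/m) ≈ 1.523495.
2*ln(n/m) ≈ 3.04699.
m/(2*ln(n/m)) ≈ 17/3.04699 ≈ 5.5793.
floor = 5.
k_max = max(1, 5) = 5.

5


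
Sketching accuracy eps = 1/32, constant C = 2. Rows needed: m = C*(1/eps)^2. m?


1/eps = 32.
(1/eps)^2 = 1024.
m = 2*1024 = 2048.

2048


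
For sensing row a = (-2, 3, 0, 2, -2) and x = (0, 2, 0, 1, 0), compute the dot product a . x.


Non-zero terms: ['3*2', '2*1']
Products: [6, 2]
y = sum = 8.

8


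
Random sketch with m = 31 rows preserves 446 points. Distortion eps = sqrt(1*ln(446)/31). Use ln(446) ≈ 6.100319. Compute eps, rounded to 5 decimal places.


ln(446) ≈ 6.100319.
1*ln(N)/m ≈ 1*6.100319/31 ≈ 0.19678448.
eps = sqrt(0.19678448) ≈ 0.443604 ≈ 0.44360.

0.44360


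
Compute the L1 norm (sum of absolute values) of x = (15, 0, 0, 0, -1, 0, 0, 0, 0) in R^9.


Non-zero entries: [(0, 15), (4, -1)]
Absolute values: [15, 1]
||x||_1 = sum = 16.

16


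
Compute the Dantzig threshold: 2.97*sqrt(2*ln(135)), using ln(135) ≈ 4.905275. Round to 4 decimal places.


ln(135) ≈ 4.905275.
2*ln(n) ≈ 9.81055.
sqrt(2*ln(n)) ≈ sqrt(9.81055) ≈ 3.13218.
threshold ≈ 2.97*3.13218 = 9.3025746 ≈ 9.3026.

9.3026


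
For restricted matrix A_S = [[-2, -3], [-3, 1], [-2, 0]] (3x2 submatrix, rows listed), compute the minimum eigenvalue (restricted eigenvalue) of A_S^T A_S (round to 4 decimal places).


A_S^T A_S = [[17, 3], [3, 10]].
trace = 27.
det = 161.
disc = trace^2 - 4*det = 729 - 4*161 = 85.
sqrt(85) ≈ 9.219544.
lam_min = (27 - sqrt(85))/2 ≈ (27 - 9.219544)/2 = 8.890228 ≈ 8.8902.

8.8902


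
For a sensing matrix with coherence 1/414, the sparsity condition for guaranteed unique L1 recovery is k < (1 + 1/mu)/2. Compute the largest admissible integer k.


1/mu = 414.
1 + 1/mu = 415.
(1 + 1/mu)/2 = 207.5 is not an integer, so k_max = floor(207.5) = 207.

207
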